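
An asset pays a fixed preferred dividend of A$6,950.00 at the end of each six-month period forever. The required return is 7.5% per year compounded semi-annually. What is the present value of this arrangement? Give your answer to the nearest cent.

A$185,333.33

Periodic rate r = 0.075/2 per half-year.
Level perpetuity: PV = PMT / r = 6,950 / (0.075/2) = A$185,333.33.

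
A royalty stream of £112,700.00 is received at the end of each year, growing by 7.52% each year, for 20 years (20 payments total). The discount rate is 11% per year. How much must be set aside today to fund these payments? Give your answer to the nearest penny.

Periodic rate r = 0.11 per year.
Growing ordinary annuity: PV = PMT₁ × [1 − ((1+g)/(1+r))^n] / (r − g) = 112,700 × [1 − ((1+0.0752)/(1+r))^20] / (r − 0.0752) = £1,525,849.47.

£1,525,849.47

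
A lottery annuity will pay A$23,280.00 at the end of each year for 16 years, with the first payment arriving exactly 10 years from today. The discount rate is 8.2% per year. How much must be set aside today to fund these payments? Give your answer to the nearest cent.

Ordinary annuity of 16 payments, first payment at period 10.
Periodic rate r = 0.082 per year.
The ordinary-annuity PV formula values the stream one period before the first payment (period 9); discount that back 9 periods:
PV₀ = 23,280 × [1 − (1+r)^−16] / r × (1+r)^−9 = A$100,095.56

A$100,095.56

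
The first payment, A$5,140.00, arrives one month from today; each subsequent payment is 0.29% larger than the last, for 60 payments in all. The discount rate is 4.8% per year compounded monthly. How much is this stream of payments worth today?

A$297,450.37

Periodic rate r = 0.048/12 per month; n is counted in months.
Growing ordinary annuity: PV = PMT₁ × [1 − ((1+g)/(1+r))^n] / (r − g) = 5,140 × [1 − ((1+0.0029)/(1+r))^60] / (r − 0.0029) = A$297,450.37.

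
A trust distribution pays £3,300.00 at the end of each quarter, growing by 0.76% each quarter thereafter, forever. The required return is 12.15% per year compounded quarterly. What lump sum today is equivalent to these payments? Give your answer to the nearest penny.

£144,895.72

Periodic rate r = 0.1215/4 per quarter.
Growing perpetuity (Gordon): PV = PMT₁ / (r − g) = 3,300 / (r − 0.0076) = £144,895.72.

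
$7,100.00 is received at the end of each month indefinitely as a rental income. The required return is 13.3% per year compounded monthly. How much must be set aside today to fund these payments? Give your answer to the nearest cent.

Periodic rate r = 0.133/12 per month.
Level perpetuity: PV = PMT / r = 7,100 / (0.133/12) = $640,601.50.

$640,601.50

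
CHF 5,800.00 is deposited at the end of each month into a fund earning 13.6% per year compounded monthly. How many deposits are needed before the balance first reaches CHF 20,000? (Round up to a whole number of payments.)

Periodic rate r = 0.136/12 per month; n is counted in months.
Ordinary annuity FV: 20,000 = 5,800 × [((1+r)^n − 1)/r].
(1+r)^n = 1 + 20,000 × r / 5,800, so n = ln(1 + 20,000·r/5,800) / ln(1+r) = 3.40.
Round up to a whole number of payments: n = 4.

4 payments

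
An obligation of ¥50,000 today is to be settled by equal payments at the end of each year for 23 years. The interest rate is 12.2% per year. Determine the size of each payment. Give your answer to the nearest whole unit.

Level ordinary annuity; solve PV = PMT × [(1 − (1+r)^−n)/r] for PMT.
Periodic rate r = 0.122 per year.
With n = 23: PMT = 50,000 / ([(1 − (1+r)^−n)/r]) = ¥6,565

¥6,565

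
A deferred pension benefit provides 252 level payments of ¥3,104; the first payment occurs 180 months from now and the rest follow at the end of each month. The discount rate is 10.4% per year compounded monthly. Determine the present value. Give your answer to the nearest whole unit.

Ordinary annuity of 252 payments, first payment at period 180.
Periodic rate r = 0.104/12 per month; n is counted in months.
The ordinary-annuity PV formula values the stream one period before the first payment (period 179); discount that back 179 periods:
PV₀ = 3,104 × [1 − (1+r)^−252] / r × (1+r)^−179 = ¥67,739

¥67,739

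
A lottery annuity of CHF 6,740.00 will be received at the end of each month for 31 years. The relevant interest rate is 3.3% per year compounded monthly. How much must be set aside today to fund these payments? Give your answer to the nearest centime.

This is an ordinary annuity: 372 payments of CHF 6,740.00 at the end of each month.
Periodic rate r = 0.033/12 per month; n is counted in months.
PV = PMT × [(1 − (1+r)^−n)/r] = 6,740 × [1 − (1+r)^−372] / r = CHF 1,568,533.02

CHF 1,568,533.02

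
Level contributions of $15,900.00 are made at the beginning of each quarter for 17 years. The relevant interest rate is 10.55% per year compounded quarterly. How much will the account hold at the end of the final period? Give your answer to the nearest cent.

This is an annuity due: 68 deposits of $15,900.00 at the beginning of each quarter.
Periodic rate r = 0.1055/4 per quarter; n is counted in quarters.
FV = PMT × [((1+r)^n − 1)/r] × (1+r) = 15,900 × [(1+r)^68 − 1] / r × (1+r) = $3,014,739.55

$3,014,739.55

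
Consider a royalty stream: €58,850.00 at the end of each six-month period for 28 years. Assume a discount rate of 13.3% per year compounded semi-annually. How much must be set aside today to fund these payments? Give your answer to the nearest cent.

This is an ordinary annuity: 56 payments of €58,850.00 at the end of each six-month period.
Periodic rate r = 0.133/2 per half-year; n is counted in half-years.
PV = PMT × [(1 − (1+r)^−n)/r] = 58,850 × [1 − (1+r)^−56] / r = €860,912.32

€860,912.32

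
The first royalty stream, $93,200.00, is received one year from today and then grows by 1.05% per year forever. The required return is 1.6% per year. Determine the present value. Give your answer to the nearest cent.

$16,945,454.55

Periodic rate r = 0.016 per year.
Growing perpetuity (Gordon): PV = PMT₁ / (r − g) = 93,200 / (r − 0.0105) = $16,945,454.55.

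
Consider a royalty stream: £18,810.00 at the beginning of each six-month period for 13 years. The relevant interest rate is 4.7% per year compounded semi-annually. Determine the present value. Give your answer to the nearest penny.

£371,393.60

This is an annuity due: 26 payments of £18,810.00 at the beginning of each six-month period.
Periodic rate r = 0.047/2 per half-year; n is counted in half-years.
PV = PMT × [(1 − (1+r)^−n)/r] × (1+r) = 18,810 × [1 − (1+r)^−26] / r × (1+r) = £371,393.60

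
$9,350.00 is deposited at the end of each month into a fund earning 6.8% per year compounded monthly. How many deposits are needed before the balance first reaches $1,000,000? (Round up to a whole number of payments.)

84 payments

Periodic rate r = 0.068/12 per month; n is counted in months.
Ordinary annuity FV: 1,000,000 = 9,350 × [((1+r)^n − 1)/r].
(1+r)^n = 1 + 1,000,000 × r / 9,350, so n = ln(1 + 1,000,000·r/9,350) / ln(1+r) = 83.85.
Round up to a whole number of payments: n = 84.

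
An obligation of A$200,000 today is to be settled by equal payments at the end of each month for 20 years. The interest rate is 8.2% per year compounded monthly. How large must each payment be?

Level ordinary annuity; solve PV = PMT × [(1 − (1+r)^−n)/r] for PMT.
Periodic rate r = 0.082/12 per month; n is counted in months.
With n = 240: PMT = 200,000 / ([(1 − (1+r)^−n)/r]) = A$1,697.86

A$1,697.86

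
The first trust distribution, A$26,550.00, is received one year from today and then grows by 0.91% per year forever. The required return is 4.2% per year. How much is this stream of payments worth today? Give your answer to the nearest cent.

Periodic rate r = 0.042 per year.
Growing perpetuity (Gordon): PV = PMT₁ / (r − g) = 26,550 / (r − 0.0091) = A$806,990.88.

A$806,990.88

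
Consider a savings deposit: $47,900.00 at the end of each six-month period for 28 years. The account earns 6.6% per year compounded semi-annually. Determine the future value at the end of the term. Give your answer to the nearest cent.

$7,490,586.01

This is an ordinary annuity: 56 deposits of $47,900.00 at the end of each six-month period.
Periodic rate r = 0.066/2 per half-year; n is counted in half-years.
FV = PMT × [((1+r)^n − 1)/r] = 47,900 × [(1+r)^56 − 1] / r = $7,490,586.01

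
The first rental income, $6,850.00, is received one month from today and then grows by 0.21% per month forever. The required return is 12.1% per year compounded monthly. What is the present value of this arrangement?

Periodic rate r = 0.121/12 per month.
Growing perpetuity (Gordon): PV = PMT₁ / (r − g) = 6,850 / (r − 0.0021) = $858,037.58.

$858,037.58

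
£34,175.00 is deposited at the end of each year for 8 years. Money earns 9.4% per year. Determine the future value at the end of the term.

£382,402.53

This is an ordinary annuity: 8 deposits of £34,175.00 at the end of each year.
Periodic rate r = 0.094 per year.
FV = PMT × [((1+r)^n − 1)/r] = 34,175 × [(1+r)^8 − 1] / r = £382,402.53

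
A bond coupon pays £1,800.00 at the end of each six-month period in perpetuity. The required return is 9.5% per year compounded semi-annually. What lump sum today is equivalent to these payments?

Periodic rate r = 0.095/2 per half-year.
Level perpetuity: PV = PMT / r = 1,800 / (0.095/2) = £37,894.74.

£37,894.74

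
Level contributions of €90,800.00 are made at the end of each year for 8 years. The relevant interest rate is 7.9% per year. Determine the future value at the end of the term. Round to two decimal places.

This is an ordinary annuity: 8 deposits of €90,800.00 at the end of each year.
Periodic rate r = 0.079 per year.
FV = PMT × [((1+r)^n − 1)/r] = 90,800 × [(1+r)^8 − 1] / r = €962,323.65

€962,323.65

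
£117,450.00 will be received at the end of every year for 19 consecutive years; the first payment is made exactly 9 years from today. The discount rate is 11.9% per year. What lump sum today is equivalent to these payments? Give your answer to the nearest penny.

Ordinary annuity of 19 payments, first payment at period 9.
Periodic rate r = 0.119 per year.
The ordinary-annuity PV formula values the stream one period before the first payment (period 8); discount that back 8 periods:
PV₀ = 117,450 × [1 − (1+r)^−19] / r × (1+r)^−8 = £354,068.75

£354,068.75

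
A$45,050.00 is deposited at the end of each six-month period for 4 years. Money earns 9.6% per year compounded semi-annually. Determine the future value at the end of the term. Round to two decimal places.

A$427,122.20

This is an ordinary annuity: 8 deposits of A$45,050.00 at the end of each six-month period.
Periodic rate r = 0.096/2 per half-year; n is counted in half-years.
FV = PMT × [((1+r)^n − 1)/r] = 45,050 × [(1+r)^8 − 1] / r = A$427,122.20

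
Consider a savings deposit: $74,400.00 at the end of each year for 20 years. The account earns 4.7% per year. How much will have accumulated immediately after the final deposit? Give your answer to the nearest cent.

$2,383,532.72

This is an ordinary annuity: 20 deposits of $74,400.00 at the end of each year.
Periodic rate r = 0.047 per year.
FV = PMT × [((1+r)^n − 1)/r] = 74,400 × [(1+r)^20 − 1] / r = $2,383,532.72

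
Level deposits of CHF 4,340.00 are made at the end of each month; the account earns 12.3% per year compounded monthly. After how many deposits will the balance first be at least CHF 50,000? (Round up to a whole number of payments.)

Periodic rate r = 0.123/12 per month; n is counted in months.
Ordinary annuity FV: 50,000 = 4,340 × [((1+r)^n − 1)/r].
(1+r)^n = 1 + 50,000 × r / 4,340, so n = ln(1 + 50,000·r/4,340) / ln(1+r) = 10.95.
Round up to a whole number of payments: n = 11.

11 payments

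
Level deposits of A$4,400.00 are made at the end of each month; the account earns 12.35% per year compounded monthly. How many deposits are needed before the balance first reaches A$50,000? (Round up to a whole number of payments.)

11 payments

Periodic rate r = 0.1235/12 per month; n is counted in months.
Ordinary annuity FV: 50,000 = 4,400 × [((1+r)^n − 1)/r].
(1+r)^n = 1 + 50,000 × r / 4,400, so n = ln(1 + 50,000·r/4,400) / ln(1+r) = 10.80.
Round up to a whole number of payments: n = 11.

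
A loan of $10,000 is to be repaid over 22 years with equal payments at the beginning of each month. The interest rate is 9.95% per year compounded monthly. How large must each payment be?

Level annuity due; solve PV = PMT × [(1 − (1+r)^−n)/r] × (1+r) for PMT.
Periodic rate r = 0.0995/12 per month; n is counted in months.
With n = 264: PMT = 10,000 / ([(1 − (1+r)^−n)/r] × (1+r)) = $92.72

$92.72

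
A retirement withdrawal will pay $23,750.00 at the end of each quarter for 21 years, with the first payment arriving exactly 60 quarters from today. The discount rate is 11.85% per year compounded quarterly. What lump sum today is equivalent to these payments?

Ordinary annuity of 84 payments, first payment at period 60.
Periodic rate r = 0.1185/4 per quarter; n is counted in quarters.
The ordinary-annuity PV formula values the stream one period before the first payment (period 59); discount that back 59 periods:
PV₀ = 23,750 × [1 − (1+r)^−84] / r × (1+r)^−59 = $130,870.75

$130,870.75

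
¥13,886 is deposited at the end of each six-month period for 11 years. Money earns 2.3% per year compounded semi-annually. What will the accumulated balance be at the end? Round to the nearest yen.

This is an ordinary annuity: 22 deposits of ¥13,886 at the end of each six-month period.
Periodic rate r = 0.023/2 per half-year; n is counted in half-years.
FV = PMT × [((1+r)^n − 1)/r] = 13,886 × [(1+r)^22 − 1] / r = ¥345,369

¥345,369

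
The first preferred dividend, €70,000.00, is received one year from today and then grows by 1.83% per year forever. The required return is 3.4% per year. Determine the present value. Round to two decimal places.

Periodic rate r = 0.034 per year.
Growing perpetuity (Gordon): PV = PMT₁ / (r − g) = 70,000 / (r − 0.0183) = €4,458,598.73.

€4,458,598.73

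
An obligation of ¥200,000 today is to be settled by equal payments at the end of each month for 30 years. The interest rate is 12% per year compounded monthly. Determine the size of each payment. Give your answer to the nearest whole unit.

¥2,057

Level ordinary annuity; solve PV = PMT × [(1 − (1+r)^−n)/r] for PMT.
Periodic rate r = 0.12/12 per month; n is counted in months.
With n = 360: PMT = 200,000 / ([(1 − (1+r)^−n)/r]) = ¥2,057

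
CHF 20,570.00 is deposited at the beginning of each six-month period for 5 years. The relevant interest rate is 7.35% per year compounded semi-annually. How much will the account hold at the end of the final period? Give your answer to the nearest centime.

CHF 252,215.89

This is an annuity due: 10 deposits of CHF 20,570.00 at the beginning of each six-month period.
Periodic rate r = 0.0735/2 per half-year; n is counted in half-years.
FV = PMT × [((1+r)^n − 1)/r] × (1+r) = 20,570 × [(1+r)^10 − 1] / r × (1+r) = CHF 252,215.89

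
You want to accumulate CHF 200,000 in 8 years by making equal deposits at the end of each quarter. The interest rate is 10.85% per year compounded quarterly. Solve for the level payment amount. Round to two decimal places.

CHF 4,004.42

Level ordinary annuity; solve FV = PMT × [((1+r)^n − 1)/r] for PMT.
Periodic rate r = 0.1085/4 per quarter; n is counted in quarters.
With n = 32: PMT = 200,000 / ([((1+r)^n − 1)/r]) = CHF 4,004.42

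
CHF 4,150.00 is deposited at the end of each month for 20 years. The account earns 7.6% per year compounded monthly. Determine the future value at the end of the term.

This is an ordinary annuity: 240 deposits of CHF 4,150.00 at the end of each month.
Periodic rate r = 0.076/12 per month; n is counted in months.
FV = PMT × [((1+r)^n − 1)/r] = 4,150 × [(1+r)^240 − 1] / r = CHF 2,326,421.72

CHF 2,326,421.72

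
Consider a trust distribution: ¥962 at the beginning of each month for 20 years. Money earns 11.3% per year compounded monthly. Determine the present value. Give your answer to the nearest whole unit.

This is an annuity due: 240 payments of ¥962 at the beginning of each month.
Periodic rate r = 0.113/12 per month; n is counted in months.
PV = PMT × [(1 − (1+r)^−n)/r] × (1+r) = 962 × [1 − (1+r)^−240] / r × (1+r) = ¥92,246

¥92,246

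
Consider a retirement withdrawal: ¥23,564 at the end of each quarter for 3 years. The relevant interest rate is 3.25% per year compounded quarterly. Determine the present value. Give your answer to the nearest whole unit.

This is an ordinary annuity: 12 payments of ¥23,564 at the end of each quarter.
Periodic rate r = 0.0325/4 per quarter; n is counted in quarters.
PV = PMT × [(1 − (1+r)^−n)/r] = 23,564 × [1 − (1+r)^−12] / r = ¥268,384

¥268,384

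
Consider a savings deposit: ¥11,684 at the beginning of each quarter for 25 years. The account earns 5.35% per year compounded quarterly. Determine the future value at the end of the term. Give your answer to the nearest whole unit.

This is an annuity due: 100 deposits of ¥11,684 at the beginning of each quarter.
Periodic rate r = 0.0535/4 per quarter; n is counted in quarters.
FV = PMT × [((1+r)^n − 1)/r] × (1+r) = 11,684 × [(1+r)^100 − 1] / r × (1+r) = ¥2,457,362

¥2,457,362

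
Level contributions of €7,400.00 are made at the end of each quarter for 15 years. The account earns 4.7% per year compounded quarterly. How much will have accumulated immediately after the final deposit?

€639,578.11

This is an ordinary annuity: 60 deposits of €7,400.00 at the end of each quarter.
Periodic rate r = 0.047/4 per quarter; n is counted in quarters.
FV = PMT × [((1+r)^n − 1)/r] = 7,400 × [(1+r)^60 − 1] / r = €639,578.11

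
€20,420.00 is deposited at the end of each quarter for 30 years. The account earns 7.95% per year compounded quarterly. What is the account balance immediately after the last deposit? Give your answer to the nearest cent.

€9,871,465.29

This is an ordinary annuity: 120 deposits of €20,420.00 at the end of each quarter.
Periodic rate r = 0.0795/4 per quarter; n is counted in quarters.
FV = PMT × [((1+r)^n − 1)/r] = 20,420 × [(1+r)^120 − 1] / r = €9,871,465.29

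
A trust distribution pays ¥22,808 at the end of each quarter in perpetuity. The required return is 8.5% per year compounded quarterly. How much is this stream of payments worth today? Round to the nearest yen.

¥1,073,318

Periodic rate r = 0.085/4 per quarter.
Level perpetuity: PV = PMT / r = 22,808 / (0.085/4) = ¥1,073,318.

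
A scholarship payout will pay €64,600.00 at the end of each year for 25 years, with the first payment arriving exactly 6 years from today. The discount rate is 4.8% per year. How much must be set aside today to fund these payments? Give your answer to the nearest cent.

€734,870.39

Ordinary annuity of 25 payments, first payment at period 6.
Periodic rate r = 0.048 per year.
The ordinary-annuity PV formula values the stream one period before the first payment (period 5); discount that back 5 periods:
PV₀ = 64,600 × [1 − (1+r)^−25] / r × (1+r)^−5 = €734,870.39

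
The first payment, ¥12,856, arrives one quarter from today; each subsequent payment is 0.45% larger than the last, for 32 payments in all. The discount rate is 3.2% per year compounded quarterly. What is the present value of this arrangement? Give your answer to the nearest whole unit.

¥386,906

Periodic rate r = 0.032/4 per quarter; n is counted in quarters.
Growing ordinary annuity: PV = PMT₁ × [1 − ((1+g)/(1+r))^n] / (r − g) = 12,856 × [1 − ((1+0.0045)/(1+r))^32] / (r − 0.0045) = ¥386,906.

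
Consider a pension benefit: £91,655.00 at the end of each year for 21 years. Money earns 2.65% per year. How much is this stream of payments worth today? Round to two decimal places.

£1,461,705.94

This is an ordinary annuity: 21 payments of £91,655.00 at the end of each year.
Periodic rate r = 0.0265 per year.
PV = PMT × [(1 − (1+r)^−n)/r] = 91,655 × [1 − (1+r)^−21] / r = £1,461,705.94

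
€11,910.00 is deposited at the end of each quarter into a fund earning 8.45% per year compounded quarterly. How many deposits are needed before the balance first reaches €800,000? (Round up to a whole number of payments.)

43 payments

Periodic rate r = 0.0845/4 per quarter; n is counted in quarters.
Ordinary annuity FV: 800,000 = 11,910 × [((1+r)^n − 1)/r].
(1+r)^n = 1 + 800,000 × r / 11,910, so n = ln(1 + 800,000·r/11,910) / ln(1+r) = 42.26.
Round up to a whole number of payments: n = 43.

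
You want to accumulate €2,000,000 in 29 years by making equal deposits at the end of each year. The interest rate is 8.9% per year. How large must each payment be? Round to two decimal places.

€16,401.81

Level ordinary annuity; solve FV = PMT × [((1+r)^n − 1)/r] for PMT.
Periodic rate r = 0.089 per year.
With n = 29: PMT = 2,000,000 / ([((1+r)^n − 1)/r]) = €16,401.81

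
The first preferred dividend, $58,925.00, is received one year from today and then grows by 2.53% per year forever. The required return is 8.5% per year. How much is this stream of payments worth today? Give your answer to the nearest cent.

Periodic rate r = 0.085 per year.
Growing perpetuity (Gordon): PV = PMT₁ / (r − g) = 58,925 / (r − 0.0253) = $987,018.43.

$987,018.43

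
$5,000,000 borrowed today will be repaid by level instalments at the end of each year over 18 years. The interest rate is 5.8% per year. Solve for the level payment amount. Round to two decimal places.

$454,872.17

Level ordinary annuity; solve PV = PMT × [(1 − (1+r)^−n)/r] for PMT.
Periodic rate r = 0.058 per year.
With n = 18: PMT = 5,000,000 / ([(1 − (1+r)^−n)/r]) = $454,872.17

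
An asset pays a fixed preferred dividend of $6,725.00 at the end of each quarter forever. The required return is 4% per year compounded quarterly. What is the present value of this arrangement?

Periodic rate r = 0.04/4 per quarter.
Level perpetuity: PV = PMT / r = 6,725 / (0.04/4) = $672,500.00.

$672,500.00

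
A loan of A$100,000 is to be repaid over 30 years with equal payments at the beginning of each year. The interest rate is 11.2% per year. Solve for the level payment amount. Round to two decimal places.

A$10,506.78

Level annuity due; solve PV = PMT × [(1 − (1+r)^−n)/r] × (1+r) for PMT.
Periodic rate r = 0.112 per year.
With n = 30: PMT = 100,000 / ([(1 − (1+r)^−n)/r] × (1+r)) = A$10,506.78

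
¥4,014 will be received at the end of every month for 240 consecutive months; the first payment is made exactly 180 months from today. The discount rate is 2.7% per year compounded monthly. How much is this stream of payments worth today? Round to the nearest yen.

¥497,404

Ordinary annuity of 240 payments, first payment at period 180.
Periodic rate r = 0.027/12 per month; n is counted in months.
The ordinary-annuity PV formula values the stream one period before the first payment (period 179); discount that back 179 periods:
PV₀ = 4,014 × [1 − (1+r)^−240] / r × (1+r)^−179 = ¥497,404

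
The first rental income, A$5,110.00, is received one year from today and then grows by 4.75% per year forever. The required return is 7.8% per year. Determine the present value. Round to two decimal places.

A$167,540.98

Periodic rate r = 0.078 per year.
Growing perpetuity (Gordon): PV = PMT₁ / (r − g) = 5,110 / (r − 0.0475) = A$167,540.98.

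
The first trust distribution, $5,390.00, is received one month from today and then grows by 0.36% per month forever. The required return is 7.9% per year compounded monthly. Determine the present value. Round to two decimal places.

$1,806,703.91

Periodic rate r = 0.079/12 per month.
Growing perpetuity (Gordon): PV = PMT₁ / (r − g) = 5,390 / (r − 0.0036) = $1,806,703.91.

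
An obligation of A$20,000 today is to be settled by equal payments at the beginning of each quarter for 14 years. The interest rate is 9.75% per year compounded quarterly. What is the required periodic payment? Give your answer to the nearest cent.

Level annuity due; solve PV = PMT × [(1 − (1+r)^−n)/r] × (1+r) for PMT.
Periodic rate r = 0.0975/4 per quarter; n is counted in quarters.
With n = 56: PMT = 20,000 / ([(1 − (1+r)^−n)/r] × (1+r)) = A$642.76

A$642.76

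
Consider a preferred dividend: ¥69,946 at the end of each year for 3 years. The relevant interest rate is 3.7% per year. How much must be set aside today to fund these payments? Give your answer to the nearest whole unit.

¥195,217

This is an ordinary annuity: 3 payments of ¥69,946 at the end of each year.
Periodic rate r = 0.037 per year.
PV = PMT × [(1 − (1+r)^−n)/r] = 69,946 × [1 − (1+r)^−3] / r = ¥195,217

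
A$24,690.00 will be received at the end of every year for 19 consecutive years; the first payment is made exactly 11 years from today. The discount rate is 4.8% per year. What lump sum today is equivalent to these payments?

A$189,790.48

Ordinary annuity of 19 payments, first payment at period 11.
Periodic rate r = 0.048 per year.
The ordinary-annuity PV formula values the stream one period before the first payment (period 10); discount that back 10 periods:
PV₀ = 24,690 × [1 − (1+r)^−19] / r × (1+r)^−10 = A$189,790.48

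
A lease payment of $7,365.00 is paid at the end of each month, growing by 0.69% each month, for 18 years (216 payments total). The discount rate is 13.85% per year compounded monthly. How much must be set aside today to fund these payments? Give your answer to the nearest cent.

$999,153.92

Periodic rate r = 0.1385/12 per month; n is counted in months.
Growing ordinary annuity: PV = PMT₁ × [1 − ((1+g)/(1+r))^n] / (r − g) = 7,365 × [1 − ((1+0.0069)/(1+r))^216] / (r − 0.0069) = $999,153.92.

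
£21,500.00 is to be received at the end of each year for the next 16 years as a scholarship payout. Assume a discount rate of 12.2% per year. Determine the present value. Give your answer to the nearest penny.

This is an ordinary annuity: 16 payments of £21,500.00 at the end of each year.
Periodic rate r = 0.122 per year.
PV = PMT × [(1 − (1+r)^−n)/r] = 21,500 × [1 − (1+r)^−16] / r = £148,291.66

£148,291.66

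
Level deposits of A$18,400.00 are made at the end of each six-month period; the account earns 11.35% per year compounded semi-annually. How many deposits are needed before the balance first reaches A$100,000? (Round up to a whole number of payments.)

5 payments

Periodic rate r = 0.1135/2 per half-year; n is counted in half-years.
Ordinary annuity FV: 100,000 = 18,400 × [((1+r)^n − 1)/r].
(1+r)^n = 1 + 100,000 × r / 18,400, so n = ln(1 + 100,000·r/18,400) / ln(1+r) = 4.87.
Round up to a whole number of payments: n = 5.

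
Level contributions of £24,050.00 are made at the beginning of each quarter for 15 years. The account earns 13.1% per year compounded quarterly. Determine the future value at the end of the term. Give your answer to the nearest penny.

This is an annuity due: 60 deposits of £24,050.00 at the beginning of each quarter.
Periodic rate r = 0.131/4 per quarter; n is counted in quarters.
FV = PMT × [((1+r)^n − 1)/r] × (1+r) = 24,050 × [(1+r)^60 − 1] / r × (1+r) = £4,484,977.23

£4,484,977.23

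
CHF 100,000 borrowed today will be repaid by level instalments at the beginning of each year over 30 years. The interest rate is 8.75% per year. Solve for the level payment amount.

Level annuity due; solve PV = PMT × [(1 − (1+r)^−n)/r] × (1+r) for PMT.
Periodic rate r = 0.0875 per year.
With n = 30: PMT = 100,000 / ([(1 − (1+r)^−n)/r] × (1+r)) = CHF 8,752.73

CHF 8,752.73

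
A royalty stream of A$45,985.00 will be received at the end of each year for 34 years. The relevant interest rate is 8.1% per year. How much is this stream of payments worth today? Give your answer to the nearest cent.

A$527,531.64

This is an ordinary annuity: 34 payments of A$45,985.00 at the end of each year.
Periodic rate r = 0.081 per year.
PV = PMT × [(1 − (1+r)^−n)/r] = 45,985 × [1 − (1+r)^−34] / r = A$527,531.64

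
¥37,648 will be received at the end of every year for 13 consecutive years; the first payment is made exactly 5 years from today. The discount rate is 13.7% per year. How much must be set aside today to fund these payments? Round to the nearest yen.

Ordinary annuity of 13 payments, first payment at period 5.
Periodic rate r = 0.137 per year.
The ordinary-annuity PV formula values the stream one period before the first payment (period 4); discount that back 4 periods:
PV₀ = 37,648 × [1 − (1+r)^−13] / r × (1+r)^−4 = ¥133,449

¥133,449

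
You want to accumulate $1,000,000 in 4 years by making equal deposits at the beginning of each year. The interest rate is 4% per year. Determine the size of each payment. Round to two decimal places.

Level annuity due; solve FV = PMT × [((1+r)^n − 1)/r] × (1+r) for PMT.
Periodic rate r = 0.04 per year.
With n = 4: PMT = 1,000,000 / ([((1+r)^n − 1)/r] × (1+r)) = $226,432.74

$226,432.74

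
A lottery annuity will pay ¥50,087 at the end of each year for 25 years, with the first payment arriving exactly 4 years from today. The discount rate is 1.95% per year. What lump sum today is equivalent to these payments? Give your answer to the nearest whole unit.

¥928,266

Ordinary annuity of 25 payments, first payment at period 4.
Periodic rate r = 0.0195 per year.
The ordinary-annuity PV formula values the stream one period before the first payment (period 3); discount that back 3 periods:
PV₀ = 50,087 × [1 − (1+r)^−25] / r × (1+r)^−3 = ¥928,266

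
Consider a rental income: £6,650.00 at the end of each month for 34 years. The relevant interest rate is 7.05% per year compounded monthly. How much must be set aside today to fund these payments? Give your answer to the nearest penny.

This is an ordinary annuity: 408 payments of £6,650.00 at the end of each month.
Periodic rate r = 0.0705/12 per month; n is counted in months.
PV = PMT × [(1 − (1+r)^−n)/r] = 6,650 × [1 − (1+r)^−408] / r = £1,028,196.47

£1,028,196.47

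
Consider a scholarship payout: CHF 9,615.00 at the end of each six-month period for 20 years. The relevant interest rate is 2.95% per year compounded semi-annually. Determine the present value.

CHF 288,957.81

This is an ordinary annuity: 40 payments of CHF 9,615.00 at the end of each six-month period.
Periodic rate r = 0.0295/2 per half-year; n is counted in half-years.
PV = PMT × [(1 − (1+r)^−n)/r] = 9,615 × [1 − (1+r)^−40] / r = CHF 288,957.81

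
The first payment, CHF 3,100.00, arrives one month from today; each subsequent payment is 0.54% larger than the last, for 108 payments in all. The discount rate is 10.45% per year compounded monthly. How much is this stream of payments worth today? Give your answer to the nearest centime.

CHF 279,875.72

Periodic rate r = 0.1045/12 per month; n is counted in months.
Growing ordinary annuity: PV = PMT₁ × [1 − ((1+g)/(1+r))^n] / (r − g) = 3,100 × [1 − ((1+0.0054)/(1+r))^108] / (r − 0.0054) = CHF 279,875.72.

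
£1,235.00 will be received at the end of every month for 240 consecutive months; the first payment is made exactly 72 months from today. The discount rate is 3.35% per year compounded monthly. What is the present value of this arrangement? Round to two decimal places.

Ordinary annuity of 240 payments, first payment at period 72.
Periodic rate r = 0.0335/12 per month; n is counted in months.
The ordinary-annuity PV formula values the stream one period before the first payment (period 71); discount that back 71 periods:
PV₀ = 1,235 × [1 − (1+r)^−240] / r × (1+r)^−71 = £177,050.19

£177,050.19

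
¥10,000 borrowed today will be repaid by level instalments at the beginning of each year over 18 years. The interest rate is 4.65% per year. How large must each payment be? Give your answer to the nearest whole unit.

Level annuity due; solve PV = PMT × [(1 − (1+r)^−n)/r] × (1+r) for PMT.
Periodic rate r = 0.0465 per year.
With n = 18: PMT = 10,000 / ([(1 − (1+r)^−n)/r] × (1+r)) = ¥795

¥795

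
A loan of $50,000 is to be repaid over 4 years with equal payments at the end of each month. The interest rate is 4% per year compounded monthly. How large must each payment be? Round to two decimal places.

$1,128.95

Level ordinary annuity; solve PV = PMT × [(1 − (1+r)^−n)/r] for PMT.
Periodic rate r = 0.04/12 per month; n is counted in months.
With n = 48: PMT = 50,000 / ([(1 − (1+r)^−n)/r]) = $1,128.95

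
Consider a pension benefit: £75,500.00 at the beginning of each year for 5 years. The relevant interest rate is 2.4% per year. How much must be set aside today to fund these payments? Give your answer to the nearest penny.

£360,214.58

This is an annuity due: 5 payments of £75,500.00 at the beginning of each year.
Periodic rate r = 0.024 per year.
PV = PMT × [(1 − (1+r)^−n)/r] × (1+r) = 75,500 × [1 − (1+r)^−5] / r × (1+r) = £360,214.58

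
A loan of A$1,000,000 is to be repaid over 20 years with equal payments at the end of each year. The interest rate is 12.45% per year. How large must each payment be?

A$137,672.16

Level ordinary annuity; solve PV = PMT × [(1 − (1+r)^−n)/r] for PMT.
Periodic rate r = 0.1245 per year.
With n = 20: PMT = 1,000,000 / ([(1 − (1+r)^−n)/r]) = A$137,672.16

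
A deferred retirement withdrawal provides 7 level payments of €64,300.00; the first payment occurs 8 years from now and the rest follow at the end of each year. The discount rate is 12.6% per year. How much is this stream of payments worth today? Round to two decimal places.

Ordinary annuity of 7 payments, first payment at period 8.
Periodic rate r = 0.126 per year.
The ordinary-annuity PV formula values the stream one period before the first payment (period 7); discount that back 7 periods:
PV₀ = 64,300 × [1 − (1+r)^−7] / r × (1+r)^−7 = €125,472.34

€125,472.34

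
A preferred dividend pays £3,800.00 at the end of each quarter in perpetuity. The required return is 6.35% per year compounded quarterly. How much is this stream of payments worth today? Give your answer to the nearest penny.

£239,370.08

Periodic rate r = 0.0635/4 per quarter.
Level perpetuity: PV = PMT / r = 3,800 / (0.0635/4) = £239,370.08.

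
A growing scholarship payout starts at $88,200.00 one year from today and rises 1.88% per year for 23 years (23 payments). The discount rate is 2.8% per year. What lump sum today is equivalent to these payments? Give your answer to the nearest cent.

Periodic rate r = 0.028 per year.
Growing ordinary annuity: PV = PMT₁ × [1 − ((1+g)/(1+r))^n] / (r − g) = 88,200 × [1 − ((1+0.0188)/(1+r))^23] / (r − 0.0188) = $1,790,726.30.

$1,790,726.30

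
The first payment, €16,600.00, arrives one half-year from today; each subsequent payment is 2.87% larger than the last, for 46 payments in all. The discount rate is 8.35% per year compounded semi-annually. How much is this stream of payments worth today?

Periodic rate r = 0.0835/2 per half-year; n is counted in half-years.
Growing ordinary annuity: PV = PMT₁ × [1 − ((1+g)/(1+r))^n] / (r − g) = 16,600 × [1 − ((1+0.0287)/(1+r))^46] / (r − 0.0287) = €559,738.45.

€559,738.45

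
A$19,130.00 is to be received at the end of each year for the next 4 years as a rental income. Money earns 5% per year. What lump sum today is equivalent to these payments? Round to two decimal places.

This is an ordinary annuity: 4 payments of A$19,130.00 at the end of each year.
Periodic rate r = 0.05 per year.
PV = PMT × [(1 − (1+r)^−n)/r] = 19,130 × [1 − (1+r)^−4] / r = A$67,834.03

A$67,834.03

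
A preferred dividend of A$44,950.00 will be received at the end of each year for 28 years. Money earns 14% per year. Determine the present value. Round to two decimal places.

A$312,881.77

This is an ordinary annuity: 28 payments of A$44,950.00 at the end of each year.
Periodic rate r = 0.14 per year.
PV = PMT × [(1 − (1+r)^−n)/r] = 44,950 × [1 − (1+r)^−28] / r = A$312,881.77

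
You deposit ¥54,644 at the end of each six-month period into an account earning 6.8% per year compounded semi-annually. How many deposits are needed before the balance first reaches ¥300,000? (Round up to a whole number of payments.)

6 payments

Periodic rate r = 0.068/2 per half-year; n is counted in half-years.
Ordinary annuity FV: 300,000 = 54,644 × [((1+r)^n − 1)/r].
(1+r)^n = 1 + 300,000 × r / 54,644, so n = ln(1 + 300,000·r/54,644) / ln(1+r) = 5.12.
Round up to a whole number of payments: n = 6.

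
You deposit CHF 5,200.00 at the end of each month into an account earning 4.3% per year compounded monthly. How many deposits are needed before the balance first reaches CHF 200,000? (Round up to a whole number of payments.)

37 payments

Periodic rate r = 0.043/12 per month; n is counted in months.
Ordinary annuity FV: 200,000 = 5,200 × [((1+r)^n − 1)/r].
(1+r)^n = 1 + 200,000 × r / 5,200, so n = ln(1 + 200,000·r/5,200) / ln(1+r) = 36.10.
Round up to a whole number of payments: n = 37.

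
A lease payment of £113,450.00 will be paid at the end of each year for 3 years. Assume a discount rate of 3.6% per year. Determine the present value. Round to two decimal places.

This is an ordinary annuity: 3 payments of £113,450.00 at the end of each year.
Periodic rate r = 0.036 per year.
PV = PMT × [(1 − (1+r)^−n)/r] = 113,450 × [1 − (1+r)^−3] / r = £317,239.53

£317,239.53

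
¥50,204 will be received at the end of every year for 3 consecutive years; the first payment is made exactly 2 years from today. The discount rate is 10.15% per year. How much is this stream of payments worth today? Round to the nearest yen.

¥113,047

Ordinary annuity of 3 payments, first payment at period 2.
Periodic rate r = 0.1015 per year.
The ordinary-annuity PV formula values the stream one period before the first payment (period 1); discount that back 1 periods:
PV₀ = 50,204 × [1 − (1+r)^−3] / r × (1+r)^−1 = ¥113,047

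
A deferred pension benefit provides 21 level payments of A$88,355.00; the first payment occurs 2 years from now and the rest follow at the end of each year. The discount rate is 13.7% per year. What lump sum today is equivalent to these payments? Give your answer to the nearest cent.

Ordinary annuity of 21 payments, first payment at period 2.
Periodic rate r = 0.137 per year.
The ordinary-annuity PV formula values the stream one period before the first payment (period 1); discount that back 1 periods:
PV₀ = 88,355 × [1 − (1+r)^−21] / r × (1+r)^−1 = A$528,955.01

A$528,955.01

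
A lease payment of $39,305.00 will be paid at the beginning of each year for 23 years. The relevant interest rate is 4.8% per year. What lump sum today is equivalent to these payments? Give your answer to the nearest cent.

$566,242.87

This is an annuity due: 23 payments of $39,305.00 at the beginning of each year.
Periodic rate r = 0.048 per year.
PV = PMT × [(1 − (1+r)^−n)/r] × (1+r) = 39,305 × [1 − (1+r)^−23] / r × (1+r) = $566,242.87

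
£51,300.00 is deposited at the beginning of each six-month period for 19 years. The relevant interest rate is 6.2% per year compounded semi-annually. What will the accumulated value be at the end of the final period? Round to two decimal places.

This is an annuity due: 38 deposits of £51,300.00 at the beginning of each six-month period.
Periodic rate r = 0.062/2 per half-year; n is counted in half-years.
FV = PMT × [((1+r)^n − 1)/r] × (1+r) = 51,300 × [(1+r)^38 − 1] / r × (1+r) = £3,736,927.50

£3,736,927.50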